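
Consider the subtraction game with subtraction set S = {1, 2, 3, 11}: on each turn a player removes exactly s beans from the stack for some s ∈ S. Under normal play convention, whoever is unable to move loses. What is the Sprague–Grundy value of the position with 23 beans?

3

n :  0  1  2  3  4  5  6  7  8  9 10 11 12 13 14 15 16 17 18 19 20 21 22 23
G :  0  1  2  3  0  1  2  3  0  1  2  3  0  1  2  3  0  1  2  3  0  1  2  3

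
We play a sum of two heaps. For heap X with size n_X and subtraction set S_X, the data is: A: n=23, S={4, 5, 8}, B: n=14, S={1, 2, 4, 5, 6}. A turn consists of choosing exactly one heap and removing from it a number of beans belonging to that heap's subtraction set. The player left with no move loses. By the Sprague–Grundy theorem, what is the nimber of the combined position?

3

Heap A, S = {4, 5, 8}:
G(0) = 0
G(1) = mex{} = 0
G(2) = mex{} = 0
G(3) = mex{} = 0
G(4) = mex{0} = 1
G(5) = mex{0,0} = 1
G(6) = mex{0,0} = 1
G(7) = mex{0,0} = 1
G(8) = mex{1,0,0} = 2
G(9) = mex{1,1,0} = 2
G(10) = mex{1,1,0} = 2
G(11) = mex{1,1,0} = 2
G(12) = mex{2,1,1} = 0
G(13) = mex{2,2,1} = 0
G(14) = mex{2,2,1} = 0
G(15) = mex{2,2,1} = 0
G(16) = mex{0,2,2} = 1
G(17) = mex{0,0,2} = 1
G(18) = mex{0,0,2} = 1
G(19) = mex{0,0,2} = 1
G(20) = mex{1,0,0} = 2
G(21) = mex{1,1,0} = 2
G(22) = mex{1,1,0} = 2
G(23) = mex{1,1,0} = 2
G_A(23) = 2.
Heap B, S = {1, 2, 4, 5, 6}:
n :  0  1  2  3  4  5  6  7  8  9 10 11 12 13 14
G :  0  1  2  0  1  2  3  4  5  3  0  1  2  0  1
G_B(14) = 1.
Combined Grundy value = 2 ⊕ 1 = 3.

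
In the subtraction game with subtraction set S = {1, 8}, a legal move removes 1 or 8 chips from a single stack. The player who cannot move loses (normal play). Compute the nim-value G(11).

G(0) = 0
G(1) = mex{0} = 1
G(2) = mex{1} = 0
G(3) = mex{0} = 1
G(4) = mex{1} = 0
G(5) = mex{0} = 1
G(6) = mex{1} = 0
G(7) = mex{0} = 1
G(8) = mex{1,0} = 2
G(9) = mex{2,1} = 0
G(10) = mex{0,0} = 1
G(11) = mex{1,1} = 0

0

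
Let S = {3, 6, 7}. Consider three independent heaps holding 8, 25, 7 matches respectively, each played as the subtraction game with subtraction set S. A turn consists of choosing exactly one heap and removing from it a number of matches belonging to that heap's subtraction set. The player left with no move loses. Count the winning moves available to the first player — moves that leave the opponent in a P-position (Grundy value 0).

All heaps use S = {3, 6, 7}:
G(0) = 0
G(1) = mex{} = 0
G(2) = mex{} = 0
G(3) = mex{0} = 1
G(4) = mex{0} = 1
G(5) = mex{0} = 1
G(6) = mex{1,0} = 2
G(7) = mex{1,0,0} = 2
G(8) = mex{1,0,0} = 2
G(9) = mex{2,1,0} = 3
G(10) = mex{2,1,1} = 0
G(11) = mex{2,1,1} = 0
G(12) = mex{3,2,1} = 0
G(13) = mex{0,2,2} = 1
G(14) = mex{0,2,2} = 1
G(15) = mex{0,3,2} = 1
G(16) = mex{1,0,3} = 2
G(17) = mex{1,0,0} = 2
G(18) = mex{1,0,0} = 2
G(19) = mex{2,1,0} = 3
G(20) = mex{2,1,1} = 0
G(21) = mex{2,1,1} = 0
G(22) = mex{3,2,1} = 0
G(23) = mex{0,2,2} = 1
G(24) = mex{0,2,2} = 1
G(25) = mex{0,3,2} = 1
Heap A: G(8) = 2.
Heap B: G(25) = 1.
Heap C: G(7) = 2.
Combined Grundy value = 2 ⊕ 1 ⊕ 2 = 1.
A winning move leaves total XOR = 0, i.e. changes one component's Grundy value g to g ⊕ X where X is the current total.
Heap A: need g' = 2⊕1 = 3. Options: 8−3→G=1, 8−6→G=0, 8−7→G=0. Hits: 0.
Heap B: need g' = 1⊕1 = 0. Options: 25−3→G=0, 25−6→G=3, 25−7→G=2. Hits: 1.
Heap C: need g' = 2⊕1 = 3. Options: 7−3→G=1, 7−6→G=0, 7−7→G=0. Hits: 0.

1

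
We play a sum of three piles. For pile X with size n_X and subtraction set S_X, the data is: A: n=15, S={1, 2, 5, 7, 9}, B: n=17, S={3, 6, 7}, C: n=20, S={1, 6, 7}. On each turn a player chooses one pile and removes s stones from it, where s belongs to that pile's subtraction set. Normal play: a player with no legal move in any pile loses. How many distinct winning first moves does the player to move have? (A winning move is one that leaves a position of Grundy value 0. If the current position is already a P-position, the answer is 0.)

Pile A, S = {1, 2, 5, 7, 9}:
n :  0  1  2  3  4  5  6  7  8  9 10 11 12 13 14 15
G :  0  1  2  0  1  2  0  1  2  3  4  5  3  4  0  1
G_A(15) = 1.
Pile B, S = {3, 6, 7}:
n :  0  1  2  3  4  5  6  7  8  9 10 11 12 13 14 15 16 17
G :  0  0  0  1  1  1  2  2  2  3  0  0  0  1  1  1  2  2
G_B(17) = 2.
Pile C, S = {1, 6, 7}:
G(0) = 0
G(1) = mex{0} = 1
G(2) = mex{1} = 0
G(3) = mex{0} = 1
G(4) = mex{1} = 0
G(5) = mex{0} = 1
G(6) = mex{1,0} = 2
G(7) = mex{2,1,0} = 3
G(8) = mex{3,0,1} = 2
G(9) = mex{2,1,0} = 3
G(10) = mex{3,0,1} = 2
G(11) = mex{2,1,0} = 3
G(12) = mex{3,2,1} = 0
G(13) = mex{0,3,2} = 1
G(14) = mex{1,2,3} = 0
G(15) = mex{0,3,2} = 1
G(16) = mex{1,2,3} = 0
G(17) = mex{0,3,2} = 1
G(18) = mex{1,0,3} = 2
G(19) = mex{2,1,0} = 3
G(20) = mex{3,0,1} = 2
G_C(20) = 2.
Combined Grundy value = 1 ⊕ 2 ⊕ 2 = 1.
A winning move leaves total XOR = 0, i.e. changes one component's Grundy value g to g ⊕ X where X is the current total.
Pile A: need g' = 1⊕1 = 0. Options: 15−1→G=0, 15−2→G=4, 15−5→G=4, 15−7→G=2, 15−9→G=0. Hits: 2.
Pile B: need g' = 2⊕1 = 3. Options: 17−3→G=1, 17−6→G=0, 17−7→G=0. Hits: 0.
Pile C: need g' = 2⊕1 = 3. Options: 20−1→G=3, 20−6→G=0, 20−7→G=1. Hits: 1.

3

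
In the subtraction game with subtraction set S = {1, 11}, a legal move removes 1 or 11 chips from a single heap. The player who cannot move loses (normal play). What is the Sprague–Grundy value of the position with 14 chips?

n :  0  1  2  3  4  5  6  7  8  9 10 11 12 13 14
G :  0  1  0  1  0  1  0  1  0  1  0  1  0  1  0

0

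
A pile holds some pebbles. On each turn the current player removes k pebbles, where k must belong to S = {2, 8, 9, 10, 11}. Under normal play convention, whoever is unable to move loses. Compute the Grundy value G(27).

n :  0  1  2  3  4  5  6  7  8  9 10 11 12 13 14 15 16 17 18 19 20 21 22 23 24 25 26 27
G :  0  0  1  1  0  0  1  1  2  2  3  3  2  2  3  3  4  0  0  1  1  0  0  1  1  2  2  3

3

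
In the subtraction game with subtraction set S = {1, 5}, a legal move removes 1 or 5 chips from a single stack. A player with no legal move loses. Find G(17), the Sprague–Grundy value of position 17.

1

n :  0  1  2  3  4  5  6  7  8  9 10 11 12 13 14 15 16 17
G :  0  1  0  1  0  1  0  1  0  1  0  1  0  1  0  1  0  1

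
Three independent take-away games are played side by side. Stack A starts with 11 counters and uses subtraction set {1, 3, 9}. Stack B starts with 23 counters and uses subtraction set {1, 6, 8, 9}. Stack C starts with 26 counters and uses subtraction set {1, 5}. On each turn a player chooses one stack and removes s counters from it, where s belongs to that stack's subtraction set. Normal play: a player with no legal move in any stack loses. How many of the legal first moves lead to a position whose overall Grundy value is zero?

Stack A, S = {1, 3, 9}:
n :  0  1  2  3  4  5  6  7  8  9 10 11
G :  0  1  0  1  0  1  0  1  0  1  0  1
G_A(11) = 1.
Stack B, S = {1, 6, 8, 9}:
n :  0  1  2  3  4  5  6  7  8  9 10 11 12 13 14 15 16 17 18 19 20 21 22 23
G :  0  1  0  1  0  1  2  0  1  2  3  2  3  2  0  1  2  0  1  0  1  0  1  2
G_B(23) = 2.
Stack C, S = {1, 5}:
G(0) = 0
G(1) = mex{0} = 1
G(2) = mex{1} = 0
G(3) = mex{0} = 1
G(4) = mex{1} = 0
G(5) = mex{0,0} = 1
G(6) = mex{1,1} = 0
G(7) = mex{0,0} = 1
G(8) = mex{1,1} = 0
G(9) = mex{0,0} = 1
G(10) = mex{1,1} = 0
G(11) = mex{0,0} = 1
G(12) = mex{1,1} = 0
G(13) = mex{0,0} = 1
G(14) = mex{1,1} = 0
G(15) = mex{0,0} = 1
G(16) = mex{1,1} = 0
G(17) = mex{0,0} = 1
G(18) = mex{1,1} = 0
G(19) = mex{0,0} = 1
G(20) = mex{1,1} = 0
G(21) = mex{0,0} = 1
G(22) = mex{1,1} = 0
G(23) = mex{0,0} = 1
G(24) = mex{1,1} = 0
G(25) = mex{0,0} = 1
G(26) = mex{1,1} = 0
G_C(26) = 0.
Combined Grundy value = 1 ⊕ 2 ⊕ 0 = 3.
A winning move leaves total XOR = 0, i.e. changes one component's Grundy value g to g ⊕ X where X is the current total.
Stack A: need g' = 1⊕3 = 2. Options: 11−1→G=0, 11−3→G=0, 11−9→G=0. Hits: 0.
Stack B: need g' = 2⊕3 = 1. Options: 23−1→G=1, 23−6→G=0, 23−8→G=1, 23−9→G=0. Hits: 2.
Stack C: need g' = 0⊕3 = 3. Options: 26−1→G=1, 26−5→G=1. Hits: 0.

2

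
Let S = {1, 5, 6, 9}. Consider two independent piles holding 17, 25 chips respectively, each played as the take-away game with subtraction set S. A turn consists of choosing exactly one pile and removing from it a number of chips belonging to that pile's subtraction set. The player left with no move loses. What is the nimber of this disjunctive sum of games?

0

All piles use S = {1, 5, 6, 9}:
n :  0  1  2  3  4  5  6  7  8  9 10 11 12 13 14 15 16 17 18 19 20 21 22 23 24 25
G :  0  1  0  1  0  1  2  3  2  3  2  3  0  1  0  1  0  1  2  3  2  3  2  3  0  1
Pile A: G(17) = 1.
Pile B: G(25) = 1.
Combined Grundy value = 1 ⊕ 1 = 0.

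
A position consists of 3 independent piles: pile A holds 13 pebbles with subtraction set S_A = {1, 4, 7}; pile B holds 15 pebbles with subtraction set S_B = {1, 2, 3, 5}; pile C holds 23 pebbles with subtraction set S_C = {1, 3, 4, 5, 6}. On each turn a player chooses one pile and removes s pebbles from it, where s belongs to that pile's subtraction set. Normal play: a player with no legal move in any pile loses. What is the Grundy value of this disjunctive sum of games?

Pile A, S = {1, 4, 7}:
n :  0  1  2  3  4  5  6  7  8  9 10 11 12 13
G :  0  1  0  1  2  0  1  2  0  1  0  1  2  0
G_A(13) = 0.
Pile B, S = {1, 2, 3, 5}:
n :  0  1  2  3  4  5  6  7  8  9 10 11 12 13 14 15
G :  0  1  2  3  0  1  2  3  0  1  2  3  0  1  2  3
G_B(15) = 3.
Pile C, S = {1, 3, 4, 5, 6}:
n :  0  1  2  3  4  5  6  7  8  9 10 11 12 13 14 15 16 17 18 19 20 21 22 23
G :  0  1  0  1  2  3  2  3  4  0  1  0  1  2  3  2  3  4  0  1  0  1  2  3
G_C(23) = 3.
Combined Grundy value = 0 ⊕ 3 ⊕ 3 = 0.

0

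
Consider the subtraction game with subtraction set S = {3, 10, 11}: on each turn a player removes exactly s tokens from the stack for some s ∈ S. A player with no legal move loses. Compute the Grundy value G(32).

n :  0  1  2  3  4  5  6  7  8  9 10 11 12 13 14 15 16 17 18 19 20 21 22 23 24 25 26 27 28 29 30 31 32
G :  0  0  0  1  1  1  0  0  0  1  1  1  2  2  0  0  3  1  1  2  0  0  0  1  1  1  2  0  0  0  1  1  1

1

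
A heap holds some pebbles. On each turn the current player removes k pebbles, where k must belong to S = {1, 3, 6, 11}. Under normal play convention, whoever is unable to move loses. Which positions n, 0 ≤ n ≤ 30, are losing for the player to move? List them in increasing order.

G(0) = 0
G(1) = mex{0} = 1
G(2) = mex{1} = 0
G(3) = mex{0,0} = 1
G(4) = mex{1,1} = 0
G(5) = mex{0,0} = 1
G(6) = mex{1,1,0} = 2
G(7) = mex{2,0,1} = 3
G(8) = mex{3,1,0} = 2
G(9) = mex{2,2,1} = 0
G(10) = mex{0,3,0} = 1
G(11) = mex{1,2,1,0} = 3
G(12) = mex{3,0,2,1} = 4
G(13) = mex{4,1,3,0} = 2
G(14) = mex{2,3,2,1} = 0
G(15) = mex{0,4,0,0} = 1
G(16) = mex{1,2,1,1} = 0
G(17) = mex{0,0,3,2} = 1
G(18) = mex{1,1,4,3} = 0
G(19) = mex{0,0,2,2} = 1
G(20) = mex{1,1,0,0} = 2
G(21) = mex{2,0,1,1} = 3
G(22) = mex{3,1,0,3} = 2
G(23) = mex{2,2,1,4} = 0
G(24) = mex{0,3,0,2} = 1
G(25) = mex{1,2,1,0} = 3
G(26) = mex{3,0,2,1} = 4
G(27) = mex{4,1,3,0} = 2
G(28) = mex{2,3,2,1} = 0
G(29) = mex{0,4,0,0} = 1
G(30) = mex{1,2,1,1} = 0
P-positions are exactly the n with G(n) = 0.

0, 2, 4, 9, 14, 16, 18, 23, 28, 30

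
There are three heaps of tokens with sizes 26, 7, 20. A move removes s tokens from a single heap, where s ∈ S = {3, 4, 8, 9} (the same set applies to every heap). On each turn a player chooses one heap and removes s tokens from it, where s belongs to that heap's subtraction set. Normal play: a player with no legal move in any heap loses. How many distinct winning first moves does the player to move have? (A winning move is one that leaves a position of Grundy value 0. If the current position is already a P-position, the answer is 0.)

All heaps use S = {3, 4, 8, 9}:
G(0) = 0
G(1) = mex{} = 0
G(2) = mex{} = 0
G(3) = mex{0} = 1
G(4) = mex{0,0} = 1
G(5) = mex{0,0} = 1
G(6) = mex{1,0} = 2
G(7) = mex{1,1} = 0
G(8) = mex{1,1,0} = 2
G(9) = mex{2,1,0,0} = 3
G(10) = mex{0,2,0,0} = 1
G(11) = mex{2,0,1,0} = 3
G(12) = mex{3,2,1,1} = 0
G(13) = mex{1,3,1,1} = 0
G(14) = mex{3,1,2,1} = 0
G(15) = mex{0,3,0,2} = 1
G(16) = mex{0,0,2,0} = 1
G(17) = mex{0,0,3,2} = 1
G(18) = mex{1,0,1,3} = 2
G(19) = mex{1,1,3,1} = 0
G(20) = mex{1,1,0,3} = 2
G(21) = mex{2,1,0,0} = 3
G(22) = mex{0,2,0,0} = 1
G(23) = mex{2,0,1,0} = 3
G(24) = mex{3,2,1,1} = 0
G(25) = mex{1,3,1,1} = 0
G(26) = mex{3,1,2,1} = 0
Heap A: G(26) = 0.
Heap B: G(7) = 0.
Heap C: G(20) = 2.
Combined Grundy value = 0 ⊕ 0 ⊕ 2 = 2.
A winning move leaves total XOR = 0, i.e. changes one component's Grundy value g to g ⊕ X where X is the current total.
Heap A: need g' = 0⊕2 = 2. Options: 26−3→G=3, 26−4→G=1, 26−8→G=2, 26−9→G=1. Hits: 1.
Heap B: need g' = 0⊕2 = 2. Options: 7−3→G=1, 7−4→G=1. Hits: 0.
Heap C: need g' = 2⊕2 = 0. Options: 20−3→G=1, 20−4→G=1, 20−8→G=0, 20−9→G=3. Hits: 1.

2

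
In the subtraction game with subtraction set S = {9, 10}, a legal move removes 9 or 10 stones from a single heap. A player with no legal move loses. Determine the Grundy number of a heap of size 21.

G(0) = 0
G(1) = mex{} = 0
G(2) = mex{} = 0
G(3) = mex{} = 0
G(4) = mex{} = 0
G(5) = mex{} = 0
G(6) = mex{} = 0
G(7) = mex{} = 0
G(8) = mex{} = 0
G(9) = mex{0} = 1
G(10) = mex{0,0} = 1
G(11) = mex{0,0} = 1
G(12) = mex{0,0} = 1
G(13) = mex{0,0} = 1
G(14) = mex{0,0} = 1
G(15) = mex{0,0} = 1
G(16) = mex{0,0} = 1
G(17) = mex{0,0} = 1
G(18) = mex{1,0} = 2
G(19) = mex{1,1} = 0
G(20) = mex{1,1} = 0
G(21) = mex{1,1} = 0

0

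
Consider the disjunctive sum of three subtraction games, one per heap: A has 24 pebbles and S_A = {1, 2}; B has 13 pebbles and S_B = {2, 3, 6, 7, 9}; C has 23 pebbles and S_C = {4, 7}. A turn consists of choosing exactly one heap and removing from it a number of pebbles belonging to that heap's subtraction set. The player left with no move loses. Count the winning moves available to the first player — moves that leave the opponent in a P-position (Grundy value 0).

0

Heap A, S = {1, 2}:
G(0) = 0
G(1) = mex{0} = 1
G(2) = mex{1,0} = 2
G(3) = mex{2,1} = 0
G(4) = mex{0,2} = 1
G(5) = mex{1,0} = 2
G(6) = mex{2,1} = 0
G(7) = mex{0,2} = 1
G(8) = mex{1,0} = 2
G(9) = mex{2,1} = 0
G(10) = mex{0,2} = 1
G(11) = mex{1,0} = 2
G(12) = mex{2,1} = 0
G(13) = mex{0,2} = 1
G(14) = mex{1,0} = 2
G(15) = mex{2,1} = 0
G(16) = mex{0,2} = 1
G(17) = mex{1,0} = 2
G(18) = mex{2,1} = 0
G(19) = mex{0,2} = 1
G(20) = mex{1,0} = 2
G(21) = mex{2,1} = 0
G(22) = mex{0,2} = 1
G(23) = mex{1,0} = 2
G(24) = mex{2,1} = 0
G_A(24) = 0.
Heap B, S = {2, 3, 6, 7, 9}:
G(0) = 0
G(1) = mex{} = 0
G(2) = mex{0} = 1
G(3) = mex{0,0} = 1
G(4) = mex{1,0} = 2
G(5) = mex{1,1} = 0
G(6) = mex{2,1,0} = 3
G(7) = mex{0,2,0,0} = 1
G(8) = mex{3,0,1,0} = 2
G(9) = mex{1,3,1,1,0} = 2
G(10) = mex{2,1,2,1,0} = 3
G(11) = mex{2,2,0,2,1} = 3
G(12) = mex{3,2,3,0,1} = 4
G(13) = mex{3,3,1,3,2} = 0
G_B(13) = 0.
Heap C, S = {4, 7}:
G(0) = 0
G(1) = mex{} = 0
G(2) = mex{} = 0
G(3) = mex{} = 0
G(4) = mex{0} = 1
G(5) = mex{0} = 1
G(6) = mex{0} = 1
G(7) = mex{0,0} = 1
G(8) = mex{1,0} = 2
G(9) = mex{1,0} = 2
G(10) = mex{1,0} = 2
G(11) = mex{1,1} = 0
G(12) = mex{2,1} = 0
G(13) = mex{2,1} = 0
G(14) = mex{2,1} = 0
G(15) = mex{0,2} = 1
G(16) = mex{0,2} = 1
G(17) = mex{0,2} = 1
G(18) = mex{0,0} = 1
G(19) = mex{1,0} = 2
G(20) = mex{1,0} = 2
G(21) = mex{1,0} = 2
G(22) = mex{1,1} = 0
G(23) = mex{2,1} = 0
G_C(23) = 0.
Combined Grundy value = 0 ⊕ 0 ⊕ 0 = 0.
A winning move leaves total XOR = 0, i.e. changes one component's Grundy value g to g ⊕ X where X is the current total.
Heap A: target g' = 0⊕0 = 0, but every legal move changes the Grundy value (mex property), so 0 moves.
Heap B: target g' = 0⊕0 = 0, but every legal move changes the Grundy value (mex property), so 0 moves.
Heap C: target g' = 0⊕0 = 0, but every legal move changes the Grundy value (mex property), so 0 moves.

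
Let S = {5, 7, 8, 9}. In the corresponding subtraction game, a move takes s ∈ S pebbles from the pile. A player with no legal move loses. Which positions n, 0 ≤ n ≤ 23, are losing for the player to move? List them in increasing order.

0, 1, 2, 3, 4, 14, 15, 16, 17, 18

G(0) = 0
G(1) = mex{} = 0
G(2) = mex{} = 0
G(3) = mex{} = 0
G(4) = mex{} = 0
G(5) = mex{0} = 1
G(6) = mex{0} = 1
G(7) = mex{0,0} = 1
G(8) = mex{0,0,0} = 1
G(9) = mex{0,0,0,0} = 1
G(10) = mex{1,0,0,0} = 2
G(11) = mex{1,0,0,0} = 2
G(12) = mex{1,1,0,0} = 2
G(13) = mex{1,1,1,0} = 2
G(14) = mex{1,1,1,1} = 0
G(15) = mex{2,1,1,1} = 0
G(16) = mex{2,1,1,1} = 0
G(17) = mex{2,2,1,1} = 0
G(18) = mex{2,2,2,1} = 0
G(19) = mex{0,2,2,2} = 1
G(20) = mex{0,2,2,2} = 1
G(21) = mex{0,0,2,2} = 1
G(22) = mex{0,0,0,2} = 1
G(23) = mex{0,0,0,0} = 1
P-positions are exactly the n with G(n) = 0.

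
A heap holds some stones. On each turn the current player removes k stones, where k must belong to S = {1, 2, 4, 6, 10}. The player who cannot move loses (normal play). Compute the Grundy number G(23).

4

G(0) = 0
G(1) = mex{0} = 1
G(2) = mex{1,0} = 2
G(3) = mex{2,1} = 0
G(4) = mex{0,2,0} = 1
G(5) = mex{1,0,1} = 2
G(6) = mex{2,1,2,0} = 3
G(7) = mex{3,2,0,1} = 4
G(8) = mex{4,3,1,2} = 0
G(9) = mex{0,4,2,0} = 1
G(10) = mex{1,0,3,1,0} = 2
G(11) = mex{2,1,4,2,1} = 0
G(12) = mex{0,2,0,3,2} = 1
G(13) = mex{1,0,1,4,0} = 2
G(14) = mex{2,1,2,0,1} = 3
G(15) = mex{3,2,0,1,2} = 4
G(16) = mex{4,3,1,2,3} = 0
G(17) = mex{0,4,2,0,4} = 1
G(18) = mex{1,0,3,1,0} = 2
G(19) = mex{2,1,4,2,1} = 0
G(20) = mex{0,2,0,3,2} = 1
G(21) = mex{1,0,1,4,0} = 2
G(22) = mex{2,1,2,0,1} = 3
G(23) = mex{3,2,0,1,2} = 4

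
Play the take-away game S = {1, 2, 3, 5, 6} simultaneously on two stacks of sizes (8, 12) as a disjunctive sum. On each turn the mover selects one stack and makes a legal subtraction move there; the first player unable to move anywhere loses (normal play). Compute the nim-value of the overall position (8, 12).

All stacks use S = {1, 2, 3, 5, 6}:
n :  0  1  2  3  4  5  6  7  8  9 10 11 12
G :  0  1  2  3  0  1  2  3  0  1  2  3  0
Stack A: G(8) = 0.
Stack B: G(12) = 0.
Combined Grundy value = 0 ⊕ 0 = 0.

0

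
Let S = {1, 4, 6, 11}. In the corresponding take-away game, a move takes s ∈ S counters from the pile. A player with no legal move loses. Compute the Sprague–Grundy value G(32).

G(0) = 0
G(1) = mex{0} = 1
G(2) = mex{1} = 0
G(3) = mex{0} = 1
G(4) = mex{1,0} = 2
G(5) = mex{2,1} = 0
G(6) = mex{0,0,0} = 1
G(7) = mex{1,1,1} = 0
G(8) = mex{0,2,0} = 1
G(9) = mex{1,0,1} = 2
G(10) = mex{2,1,2} = 0
G(11) = mex{0,0,0,0} = 1
G(12) = mex{1,1,1,1} = 0
G(13) = mex{0,2,0,0} = 1
G(14) = mex{1,0,1,1} = 2
G(15) = mex{2,1,2,2} = 0
G(16) = mex{0,0,0,0} = 1
G(17) = mex{1,1,1,1} = 0
G(18) = mex{0,2,0,0} = 1
G(19) = mex{1,0,1,1} = 2
G(20) = mex{2,1,2,2} = 0
G(21) = mex{0,0,0,0} = 1
G(22) = mex{1,1,1,1} = 0
G(23) = mex{0,2,0,0} = 1
G(24) = mex{1,0,1,1} = 2
G(25) = mex{2,1,2,2} = 0
G(26) = mex{0,0,0,0} = 1
G(27) = mex{1,1,1,1} = 0
G(28) = mex{0,2,0,0} = 1
G(29) = mex{1,0,1,1} = 2
G(30) = mex{2,1,2,2} = 0
G(31) = mex{0,0,0,0} = 1
G(32) = mex{1,1,1,1} = 0

0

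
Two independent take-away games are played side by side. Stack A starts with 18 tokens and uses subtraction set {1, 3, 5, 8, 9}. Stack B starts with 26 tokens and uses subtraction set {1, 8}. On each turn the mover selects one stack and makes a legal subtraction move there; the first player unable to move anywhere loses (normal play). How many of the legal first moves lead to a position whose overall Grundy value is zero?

2

Stack A, S = {1, 3, 5, 8, 9}:
n :  0  1  2  3  4  5  6  7  8  9 10 11 12 13 14 15 16 17 18
G :  0  1  0  1  0  1  0  1  2  3  2  3  2  3  2  3  0  1  0
G_A(18) = 0.
Stack B, S = {1, 8}:
G(0) = 0
G(1) = mex{0} = 1
G(2) = mex{1} = 0
G(3) = mex{0} = 1
G(4) = mex{1} = 0
G(5) = mex{0} = 1
G(6) = mex{1} = 0
G(7) = mex{0} = 1
G(8) = mex{1,0} = 2
G(9) = mex{2,1} = 0
G(10) = mex{0,0} = 1
G(11) = mex{1,1} = 0
G(12) = mex{0,0} = 1
G(13) = mex{1,1} = 0
G(14) = mex{0,0} = 1
G(15) = mex{1,1} = 0
G(16) = mex{0,2} = 1
G(17) = mex{1,0} = 2
G(18) = mex{2,1} = 0
G(19) = mex{0,0} = 1
G(20) = mex{1,1} = 0
G(21) = mex{0,0} = 1
G(22) = mex{1,1} = 0
G(23) = mex{0,0} = 1
G(24) = mex{1,1} = 0
G(25) = mex{0,2} = 1
G(26) = mex{1,0} = 2
G_B(26) = 2.
Combined Grundy value = 0 ⊕ 2 = 2.
A winning move leaves total XOR = 0, i.e. changes one component's Grundy value g to g ⊕ X where X is the current total.
Stack A: need g' = 0⊕2 = 2. Options: 18−1→G=1, 18−3→G=3, 18−5→G=3, 18−8→G=2, 18−9→G=3. Hits: 1.
Stack B: need g' = 2⊕2 = 0. Options: 26−1→G=1, 26−8→G=0. Hits: 1.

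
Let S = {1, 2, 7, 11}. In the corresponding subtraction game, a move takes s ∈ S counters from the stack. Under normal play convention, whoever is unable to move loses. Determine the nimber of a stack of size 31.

1

n :  0  1  2  3  4  5  6  7  8  9 10 11 12 13 14 15 16 17 18 19 20 21 22 23 24 25 26 27 28 29 30 31
G :  0  1  2  0  1  2  0  1  2  0  1  2  0  1  2  0  1  2  0  1  2  0  1  2  0  1  2  0  1  2  0  1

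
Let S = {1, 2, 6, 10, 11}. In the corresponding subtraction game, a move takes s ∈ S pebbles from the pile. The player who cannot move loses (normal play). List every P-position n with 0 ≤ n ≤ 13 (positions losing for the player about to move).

n :  0  1  2  3  4  5  6  7  8  9 10 11 12 13
G :  0  1  2  0  1  2  3  0  1  2  3  4  0  1
P-positions are exactly the n with G(n) = 0.

0, 3, 7, 12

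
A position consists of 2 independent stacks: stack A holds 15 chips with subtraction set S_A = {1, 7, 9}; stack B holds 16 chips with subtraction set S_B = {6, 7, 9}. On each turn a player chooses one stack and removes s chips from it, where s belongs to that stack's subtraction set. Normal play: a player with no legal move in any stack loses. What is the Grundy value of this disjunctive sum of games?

1

Stack A, S = {1, 7, 9}:
n :  0  1  2  3  4  5  6  7  8  9 10 11 12 13 14 15
G :  0  1  0  1  0  1  0  1  0  1  0  1  0  1  0  1
G_A(15) = 1.
Stack B, S = {6, 7, 9}:
n :  0  1  2  3  4  5  6  7  8  9 10 11 12 13 14 15 16
G :  0  0  0  0  0  0  1  1  1  1  1  1  2  2  2  0  0
G_B(16) = 0.
Combined Grundy value = 1 ⊕ 0 = 1.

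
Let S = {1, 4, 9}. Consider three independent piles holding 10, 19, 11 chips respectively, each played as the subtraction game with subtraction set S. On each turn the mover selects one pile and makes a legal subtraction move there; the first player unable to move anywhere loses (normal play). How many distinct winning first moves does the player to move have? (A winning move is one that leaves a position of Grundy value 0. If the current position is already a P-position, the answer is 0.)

All piles use S = {1, 4, 9}:
n :  0  1  2  3  4  5  6  7  8  9 10 11 12 13 14 15 16 17 18 19
G :  0  1  0  1  2  0  1  0  1  2  0  1  0  1  2  0  1  0  1  2
Pile A: G(10) = 0.
Pile B: G(19) = 2.
Pile C: G(11) = 1.
Combined Grundy value = 0 ⊕ 2 ⊕ 1 = 3.
A winning move leaves total XOR = 0, i.e. changes one component's Grundy value g to g ⊕ X where X is the current total.
Pile A: need g' = 0⊕3 = 3. Options: 10−1→G=2, 10−4→G=1, 10−9→G=1. Hits: 0.
Pile B: need g' = 2⊕3 = 1. Options: 19−1→G=1, 19−4→G=0, 19−9→G=0. Hits: 1.
Pile C: need g' = 1⊕3 = 2. Options: 11−1→G=0, 11−4→G=0, 11−9→G=0. Hits: 0.

1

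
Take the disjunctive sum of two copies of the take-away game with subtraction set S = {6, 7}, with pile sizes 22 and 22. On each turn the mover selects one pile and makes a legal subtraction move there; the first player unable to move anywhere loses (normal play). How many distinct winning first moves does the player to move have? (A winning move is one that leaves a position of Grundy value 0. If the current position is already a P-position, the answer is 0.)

All piles use S = {6, 7}:
n :  0  1  2  3  4  5  6  7  8  9 10 11 12 13 14 15 16 17 18 19 20 21 22
G :  0  0  0  0  0  0  1  1  1  1  1  1  2  0  0  0  0  0  0  1  1  1  1
Pile A: G(22) = 1.
Pile B: G(22) = 1.
Combined Grundy value = 1 ⊕ 1 = 0.
A winning move leaves total XOR = 0, i.e. changes one component's Grundy value g to g ⊕ X where X is the current total.
Pile A: target g' = 1⊕0 = 1, but every legal move changes the Grundy value (mex property), so 0 moves.
Pile B: target g' = 1⊕0 = 1, but every legal move changes the Grundy value (mex property), so 0 moves.

0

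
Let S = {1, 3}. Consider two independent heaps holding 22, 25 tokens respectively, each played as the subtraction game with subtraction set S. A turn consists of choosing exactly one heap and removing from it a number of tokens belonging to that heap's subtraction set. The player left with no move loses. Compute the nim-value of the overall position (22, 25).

1

All heaps use S = {1, 3}:
G(0) = 0
G(1) = mex{0} = 1
G(2) = mex{1} = 0
G(3) = mex{0,0} = 1
G(4) = mex{1,1} = 0
G(5) = mex{0,0} = 1
G(6) = mex{1,1} = 0
G(7) = mex{0,0} = 1
G(8) = mex{1,1} = 0
G(9) = mex{0,0} = 1
G(10) = mex{1,1} = 0
G(11) = mex{0,0} = 1
G(12) = mex{1,1} = 0
G(13) = mex{0,0} = 1
G(14) = mex{1,1} = 0
G(15) = mex{0,0} = 1
G(16) = mex{1,1} = 0
G(17) = mex{0,0} = 1
G(18) = mex{1,1} = 0
G(19) = mex{0,0} = 1
G(20) = mex{1,1} = 0
G(21) = mex{0,0} = 1
G(22) = mex{1,1} = 0
G(23) = mex{0,0} = 1
G(24) = mex{1,1} = 0
G(25) = mex{0,0} = 1
Heap A: G(22) = 0.
Heap B: G(25) = 1.
Combined Grundy value = 0 ⊕ 1 = 1.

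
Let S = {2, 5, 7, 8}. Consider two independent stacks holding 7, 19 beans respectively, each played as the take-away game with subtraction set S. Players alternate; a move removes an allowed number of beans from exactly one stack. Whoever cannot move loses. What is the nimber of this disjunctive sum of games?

All stacks use S = {2, 5, 7, 8}:
n :  0  1  2  3  4  5  6  7  8  9 10 11 12 13 14 15 16 17 18 19
G :  0  0  1  1  0  2  1  3  2  2  0  3  1  0  0  1  1  3  2  2
Stack A: G(7) = 3.
Stack B: G(19) = 2.
Combined Grundy value = 3 ⊕ 2 = 1.

1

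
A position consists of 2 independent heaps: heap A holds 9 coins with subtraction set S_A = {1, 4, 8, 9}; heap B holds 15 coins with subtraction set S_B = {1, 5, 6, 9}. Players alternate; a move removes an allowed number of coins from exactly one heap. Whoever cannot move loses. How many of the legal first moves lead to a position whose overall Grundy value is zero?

4

Heap A, S = {1, 4, 8, 9}:
n : 0 1 2 3 4 5 6 7 8 9
G : 0 1 0 1 2 0 1 0 1 2
G_A(9) = 2.
Heap B, S = {1, 5, 6, 9}:
n :  0  1  2  3  4  5  6  7  8  9 10 11 12 13 14 15
G :  0  1  0  1  0  1  2  3  2  3  2  3  0  1  0  1
G_B(15) = 1.
Combined Grundy value = 2 ⊕ 1 = 3.
A winning move leaves total XOR = 0, i.e. changes one component's Grundy value g to g ⊕ X where X is the current total.
Heap A: need g' = 2⊕3 = 1. Options: 9−1→G=1, 9−4→G=0, 9−8→G=1, 9−9→G=0. Hits: 2.
Heap B: need g' = 1⊕3 = 2. Options: 15−1→G=0, 15−5→G=2, 15−6→G=3, 15−9→G=2. Hits: 2.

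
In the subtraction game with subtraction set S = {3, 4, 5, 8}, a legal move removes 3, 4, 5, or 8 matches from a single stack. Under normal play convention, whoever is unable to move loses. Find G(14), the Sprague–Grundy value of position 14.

1

G(0) = 0
G(1) = mex{} = 0
G(2) = mex{} = 0
G(3) = mex{0} = 1
G(4) = mex{0,0} = 1
G(5) = mex{0,0,0} = 1
G(6) = mex{1,0,0} = 2
G(7) = mex{1,1,0} = 2
G(8) = mex{1,1,1,0} = 2
G(9) = mex{2,1,1,0} = 3
G(10) = mex{2,2,1,0} = 3
G(11) = mex{2,2,2,1} = 0
G(12) = mex{3,2,2,1} = 0
G(13) = mex{3,3,2,1} = 0
G(14) = mex{0,3,3,2} = 1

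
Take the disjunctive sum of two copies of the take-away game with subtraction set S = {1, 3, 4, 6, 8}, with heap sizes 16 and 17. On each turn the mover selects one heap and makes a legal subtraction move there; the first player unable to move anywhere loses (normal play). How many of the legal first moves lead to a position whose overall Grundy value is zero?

6

All heaps use S = {1, 3, 4, 6, 8}:
n :  0  1  2  3  4  5  6  7  8  9 10 11 12 13 14 15 16 17
G :  0  1  0  1  2  3  2  0  1  0  1  2  3  2  0  1  0  1
Heap A: G(16) = 0.
Heap B: G(17) = 1.
Combined Grundy value = 0 ⊕ 1 = 1.
A winning move leaves total XOR = 0, i.e. changes one component's Grundy value g to g ⊕ X where X is the current total.
Heap A: need g' = 0⊕1 = 1. Options: 16−1→G=1, 16−3→G=2, 16−4→G=3, 16−6→G=1, 16−8→G=1. Hits: 3.
Heap B: need g' = 1⊕1 = 0. Options: 17−1→G=0, 17−3→G=0, 17−4→G=2, 17−6→G=2, 17−8→G=0. Hits: 3.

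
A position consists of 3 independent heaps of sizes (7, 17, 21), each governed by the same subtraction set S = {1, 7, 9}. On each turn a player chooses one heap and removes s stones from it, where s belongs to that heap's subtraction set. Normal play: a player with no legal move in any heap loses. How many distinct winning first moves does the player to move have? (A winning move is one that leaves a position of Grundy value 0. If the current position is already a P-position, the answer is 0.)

All heaps use S = {1, 7, 9}:
n :  0  1  2  3  4  5  6  7  8  9 10 11 12 13 14 15 16 17 18 19 20 21
G :  0  1  0  1  0  1  0  1  0  1  0  1  0  1  0  1  0  1  0  1  0  1
Heap A: G(7) = 1.
Heap B: G(17) = 1.
Heap C: G(21) = 1.
Combined Grundy value = 1 ⊕ 1 ⊕ 1 = 1.
A winning move leaves total XOR = 0, i.e. changes one component's Grundy value g to g ⊕ X where X is the current total.
Heap A: need g' = 1⊕1 = 0. Options: 7−1→G=0, 7−7→G=0. Hits: 2.
Heap B: need g' = 1⊕1 = 0. Options: 17−1→G=0, 17−7→G=0, 17−9→G=0. Hits: 3.
Heap C: need g' = 1⊕1 = 0. Options: 21−1→G=0, 21−7→G=0, 21−9→G=0. Hits: 3.

8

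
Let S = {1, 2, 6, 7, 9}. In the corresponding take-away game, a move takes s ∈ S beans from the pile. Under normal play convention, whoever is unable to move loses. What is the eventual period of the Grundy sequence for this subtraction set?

8

n :  0  1  2  3  4  5  6  7  8  9 10 11 12 13 14 15 16 17 18
G :  0  1  2  0  1  2  3  4  0  1  2  0  1  2  3  4  0  1  2
G(n+8) = G(n) holds for n = 0,…,8 (a full window of length max(S) = 9), so the sequence is purely periodic with period 8.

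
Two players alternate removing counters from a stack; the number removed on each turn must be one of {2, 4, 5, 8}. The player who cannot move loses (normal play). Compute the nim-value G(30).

n :  0  1  2  3  4  5  6  7  8  9 10 11 12 13 14 15 16 17 18 19 20 21 22 23 24 25 26 27 28 29 30
G :  0  0  1  1  2  2  3  0  4  1  0  2  1  0  2  1  0  2  1  0  2  1  0  2  1  0  2  1  0  2  1

1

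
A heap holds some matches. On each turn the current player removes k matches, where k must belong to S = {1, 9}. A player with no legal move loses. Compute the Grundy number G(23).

1

n :  0  1  2  3  4  5  6  7  8  9 10 11 12 13 14 15 16 17 18 19 20 21 22 23
G :  0  1  0  1  0  1  0  1  0  1  0  1  0  1  0  1  0  1  0  1  0  1  0  1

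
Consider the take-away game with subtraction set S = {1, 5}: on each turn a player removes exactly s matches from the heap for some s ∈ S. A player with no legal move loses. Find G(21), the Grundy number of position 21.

G(0) = 0
G(1) = mex{0} = 1
G(2) = mex{1} = 0
G(3) = mex{0} = 1
G(4) = mex{1} = 0
G(5) = mex{0,0} = 1
G(6) = mex{1,1} = 0
G(7) = mex{0,0} = 1
G(8) = mex{1,1} = 0
G(9) = mex{0,0} = 1
G(10) = mex{1,1} = 0
G(11) = mex{0,0} = 1
G(12) = mex{1,1} = 0
G(13) = mex{0,0} = 1
G(14) = mex{1,1} = 0
G(15) = mex{0,0} = 1
G(16) = mex{1,1} = 0
G(17) = mex{0,0} = 1
G(18) = mex{1,1} = 0
G(19) = mex{0,0} = 1
G(20) = mex{1,1} = 0
G(21) = mex{0,0} = 1

1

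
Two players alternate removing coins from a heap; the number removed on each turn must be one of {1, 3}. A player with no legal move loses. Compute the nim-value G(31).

1

G(0) = 0
G(1) = mex{0} = 1
G(2) = mex{1} = 0
G(3) = mex{0,0} = 1
G(4) = mex{1,1} = 0
G(5) = mex{0,0} = 1
G(6) = mex{1,1} = 0
G(7) = mex{0,0} = 1
G(8) = mex{1,1} = 0
G(9) = mex{0,0} = 1
G(10) = mex{1,1} = 0
G(11) = mex{0,0} = 1
G(12) = mex{1,1} = 0
G(13) = mex{0,0} = 1
G(14) = mex{1,1} = 0
G(15) = mex{0,0} = 1
G(16) = mex{1,1} = 0
G(17) = mex{0,0} = 1
G(18) = mex{1,1} = 0
G(19) = mex{0,0} = 1
G(20) = mex{1,1} = 0
G(21) = mex{0,0} = 1
G(22) = mex{1,1} = 0
G(23) = mex{0,0} = 1
G(24) = mex{1,1} = 0
G(25) = mex{0,0} = 1
G(26) = mex{1,1} = 0
G(27) = mex{0,0} = 1
G(28) = mex{1,1} = 0
G(29) = mex{0,0} = 1
G(30) = mex{1,1} = 0
G(31) = mex{0,0} = 1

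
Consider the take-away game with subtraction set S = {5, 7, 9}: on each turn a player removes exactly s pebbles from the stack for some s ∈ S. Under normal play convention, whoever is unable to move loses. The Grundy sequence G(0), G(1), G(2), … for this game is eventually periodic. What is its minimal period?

G(0) = 0
G(1) = mex{} = 0
G(2) = mex{} = 0
G(3) = mex{} = 0
G(4) = mex{} = 0
G(5) = mex{0} = 1
G(6) = mex{0} = 1
G(7) = mex{0,0} = 1
G(8) = mex{0,0} = 1
G(9) = mex{0,0,0} = 1
G(10) = mex{1,0,0} = 2
G(11) = mex{1,0,0} = 2
G(12) = mex{1,1,0} = 2
G(13) = mex{1,1,0} = 2
G(14) = mex{1,1,1} = 0
G(15) = mex{2,1,1} = 0
G(16) = mex{2,1,1} = 0
G(17) = mex{2,2,1} = 0
G(18) = mex{2,2,1} = 0
G(19) = mex{0,2,2} = 1
G(20) = mex{0,2,2} = 1
G(21) = mex{0,0,2} = 1
G(22) = mex{0,0,2} = 1
G(23) = mex{0,0,0} = 1
G(24) = mex{1,0,0} = 2
G(25) = mex{1,0,0} = 2
G(26) = mex{1,1,0} = 2
G(27) = mex{1,1,0} = 2
G(28) = mex{1,1,1} = 0
G(29) = mex{2,1,1} = 0
G(n+14) = G(n) holds for n = 0,…,8 (a full window of length max(S) = 9), so the sequence is purely periodic with period 14.

14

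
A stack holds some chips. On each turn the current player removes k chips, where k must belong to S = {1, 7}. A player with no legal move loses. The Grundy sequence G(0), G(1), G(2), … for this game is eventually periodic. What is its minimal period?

n :  0  1  2  3  4  5  6  7  8  9 10 11 12 13 14
G :  0  1  0  1  0  1  0  1  0  1  0  1  0  1  0
G(n+2) = G(n) holds for n = 0,…,6 (a full window of length max(S) = 7), so the sequence is purely periodic with period 2.

2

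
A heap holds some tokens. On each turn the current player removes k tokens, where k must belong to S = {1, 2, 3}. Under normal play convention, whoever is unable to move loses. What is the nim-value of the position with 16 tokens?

n :  0  1  2  3  4  5  6  7  8  9 10 11 12 13 14 15 16
G :  0  1  2  3  0  1  2  3  0  1  2  3  0  1  2  3  0

0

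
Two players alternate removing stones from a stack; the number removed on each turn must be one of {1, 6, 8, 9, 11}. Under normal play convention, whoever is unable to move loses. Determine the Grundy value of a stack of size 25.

n :  0  1  2  3  4  5  6  7  8  9 10 11 12 13 14 15 16 17 18 19 20 21 22 23 24 25
G :  0  1  0  1  0  1  2  0  1  2  3  2  3  2  0  1  2  0  1  0  1  0  1  2  0  1

1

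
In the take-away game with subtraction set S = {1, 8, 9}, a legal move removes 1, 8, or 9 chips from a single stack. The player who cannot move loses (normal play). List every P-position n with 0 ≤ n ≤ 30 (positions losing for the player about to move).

G(0) = 0
G(1) = mex{0} = 1
G(2) = mex{1} = 0
G(3) = mex{0} = 1
G(4) = mex{1} = 0
G(5) = mex{0} = 1
G(6) = mex{1} = 0
G(7) = mex{0} = 1
G(8) = mex{1,0} = 2
G(9) = mex{2,1,0} = 3
G(10) = mex{3,0,1} = 2
G(11) = mex{2,1,0} = 3
G(12) = mex{3,0,1} = 2
G(13) = mex{2,1,0} = 3
G(14) = mex{3,0,1} = 2
G(15) = mex{2,1,0} = 3
G(16) = mex{3,2,1} = 0
G(17) = mex{0,3,2} = 1
G(18) = mex{1,2,3} = 0
G(19) = mex{0,3,2} = 1
G(20) = mex{1,2,3} = 0
G(21) = mex{0,3,2} = 1
G(22) = mex{1,2,3} = 0
G(23) = mex{0,3,2} = 1
G(24) = mex{1,0,3} = 2
G(25) = mex{2,1,0} = 3
G(26) = mex{3,0,1} = 2
G(27) = mex{2,1,0} = 3
G(28) = mex{3,0,1} = 2
G(29) = mex{2,1,0} = 3
G(30) = mex{3,0,1} = 2
P-positions are exactly the n with G(n) = 0.

0, 2, 4, 6, 16, 18, 20, 22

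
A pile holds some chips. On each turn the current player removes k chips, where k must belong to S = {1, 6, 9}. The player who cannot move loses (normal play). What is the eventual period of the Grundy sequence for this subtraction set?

n :  0  1  2  3  4  5  6  7  8  9 10 11 12 13 14 15 16 17 18 19 20 21 22 23 24 25 26
G :  0  1  0  1  0  1  2  0  1  2  3  2  0  1  0  1  2  0  1  0  1  2  0  1  0  1  2
From n = 11 onward G(n+5) = G(n); since this holds over max(S) = 9 consecutive positions the period is 5 (pre-period 11).

5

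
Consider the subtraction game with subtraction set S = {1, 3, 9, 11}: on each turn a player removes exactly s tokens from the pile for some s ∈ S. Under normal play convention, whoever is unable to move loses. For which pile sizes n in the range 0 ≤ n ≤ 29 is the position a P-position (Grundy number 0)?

0, 2, 4, 6, 8, 10, 12, 14, 16, 18, 20, 22, 24, 26, 28

n :  0  1  2  3  4  5  6  7  8  9 10 11 12 13 14 15 16 17 18 19 20 21 22 23 24 25 26 27 28 29
G :  0  1  0  1  0  1  0  1  0  1  0  1  0  1  0  1  0  1  0  1  0  1  0  1  0  1  0  1  0  1
P-positions are exactly the n with G(n) = 0.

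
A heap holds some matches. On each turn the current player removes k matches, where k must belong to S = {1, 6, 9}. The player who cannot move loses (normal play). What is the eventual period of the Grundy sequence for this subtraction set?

n :  0  1  2  3  4  5  6  7  8  9 10 11 12 13 14 15 16 17 18 19 20 21 22 23 24 25 26
G :  0  1  0  1  0  1  2  0  1  2  3  2  0  1  0  1  2  0  1  0  1  2  0  1  0  1  2
From n = 11 onward G(n+5) = G(n); since this holds over max(S) = 9 consecutive positions the period is 5 (pre-period 11).

5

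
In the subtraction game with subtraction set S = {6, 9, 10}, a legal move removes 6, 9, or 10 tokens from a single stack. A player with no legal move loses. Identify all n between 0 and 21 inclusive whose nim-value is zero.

n :  0  1  2  3  4  5  6  7  8  9 10 11 12 13 14 15 16 17 18 19 20 21
G :  0  0  0  0  0  0  1  1  1  1  1  1  2  2  2  2  0  0  0  0  0  0
P-positions are exactly the n with G(n) = 0.

0, 1, 2, 3, 4, 5, 16, 17, 18, 19, 20, 21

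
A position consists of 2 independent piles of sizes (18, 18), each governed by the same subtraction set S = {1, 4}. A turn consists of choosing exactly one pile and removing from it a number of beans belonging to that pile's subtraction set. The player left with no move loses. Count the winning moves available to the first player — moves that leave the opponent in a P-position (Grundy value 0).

All piles use S = {1, 4}:
n :  0  1  2  3  4  5  6  7  8  9 10 11 12 13 14 15 16 17 18
G :  0  1  0  1  2  0  1  0  1  2  0  1  0  1  2  0  1  0  1
Pile A: G(18) = 1.
Pile B: G(18) = 1.
Combined Grundy value = 1 ⊕ 1 = 0.
A winning move leaves total XOR = 0, i.e. changes one component's Grundy value g to g ⊕ X where X is the current total.
Pile A: target g' = 1⊕0 = 1, but every legal move changes the Grundy value (mex property), so 0 moves.
Pile B: target g' = 1⊕0 = 1, but every legal move changes the Grundy value (mex property), so 0 moves.

0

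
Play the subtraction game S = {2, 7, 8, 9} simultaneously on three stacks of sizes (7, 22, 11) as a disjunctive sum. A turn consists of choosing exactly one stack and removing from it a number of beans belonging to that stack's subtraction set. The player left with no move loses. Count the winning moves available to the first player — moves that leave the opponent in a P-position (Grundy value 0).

2

All stacks use S = {2, 7, 8, 9}:
n :  0  1  2  3  4  5  6  7  8  9 10 11 12 13 14 15 16 17 18 19 20 21 22
G :  0  0  1  1  0  0  1  1  2  2  3  3  2  2  3  0  0  1  1  0  0  1  1
Stack A: G(7) = 1.
Stack B: G(22) = 1.
Stack C: G(11) = 3.
Combined Grundy value = 1 ⊕ 1 ⊕ 3 = 3.
A winning move leaves total XOR = 0, i.e. changes one component's Grundy value g to g ⊕ X where X is the current total.
Stack A: need g' = 1⊕3 = 2. Options: 7−2→G=0, 7−7→G=0. Hits: 0.
Stack B: need g' = 1⊕3 = 2. Options: 22−2→G=0, 22−7→G=0, 22−8→G=3, 22−9→G=2. Hits: 1.
Stack C: need g' = 3⊕3 = 0. Options: 11−2→G=2, 11−7→G=0, 11−8→G=1, 11−9→G=1. Hits: 1.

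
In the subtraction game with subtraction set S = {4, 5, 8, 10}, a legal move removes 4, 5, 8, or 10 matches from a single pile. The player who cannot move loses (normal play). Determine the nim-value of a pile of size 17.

0

n :  0  1  2  3  4  5  6  7  8  9 10 11 12 13 14 15 16 17
G :  0  0  0  0  1  1  1  1  2  2  2  2  3  3  0  0  0  0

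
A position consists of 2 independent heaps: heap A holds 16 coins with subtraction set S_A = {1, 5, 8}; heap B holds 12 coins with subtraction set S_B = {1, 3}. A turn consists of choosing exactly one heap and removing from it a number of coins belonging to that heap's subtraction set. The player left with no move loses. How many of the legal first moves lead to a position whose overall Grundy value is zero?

3

Heap A, S = {1, 5, 8}:
G(0) = 0
G(1) = mex{0} = 1
G(2) = mex{1} = 0
G(3) = mex{0} = 1
G(4) = mex{1} = 0
G(5) = mex{0,0} = 1
G(6) = mex{1,1} = 0
G(7) = mex{0,0} = 1
G(8) = mex{1,1,0} = 2
G(9) = mex{2,0,1} = 3
G(10) = mex{3,1,0} = 2
G(11) = mex{2,0,1} = 3
G(12) = mex{3,1,0} = 2
G(13) = mex{2,2,1} = 0
G(14) = mex{0,3,0} = 1
G(15) = mex{1,2,1} = 0
G(16) = mex{0,3,2} = 1
G_A(16) = 1.
Heap B, S = {1, 3}:
n :  0  1  2  3  4  5  6  7  8  9 10 11 12
G :  0  1  0  1  0  1  0  1  0  1  0  1  0
G_B(12) = 0.
Combined Grundy value = 1 ⊕ 0 = 1.
A winning move leaves total XOR = 0, i.e. changes one component's Grundy value g to g ⊕ X where X is the current total.
Heap A: need g' = 1⊕1 = 0. Options: 16−1→G=0, 16−5→G=3, 16−8→G=2. Hits: 1.
Heap B: need g' = 0⊕1 = 1. Options: 12−1→G=1, 12−3→G=1. Hits: 2.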